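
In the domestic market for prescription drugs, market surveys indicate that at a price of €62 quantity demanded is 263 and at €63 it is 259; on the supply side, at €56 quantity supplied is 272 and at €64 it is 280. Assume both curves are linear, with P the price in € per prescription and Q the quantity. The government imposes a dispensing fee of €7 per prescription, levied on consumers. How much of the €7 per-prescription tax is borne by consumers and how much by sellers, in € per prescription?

Demand slope: (259 − 263)/(63 − 62) = -4, so Qd = 511 − 4P.
Supply slope: (280 − 272)/(64 − 56) = 1, so Qs = P + 216.
Before the tax: set 511 − 4P = P + 216 → P* = €59, Q* = 275.
With the tax collected from consumers, demand (in seller-price terms) shifts: Qd = 511 − 4(P + 7).
New equilibrium: consumers pay €60.4, sellers receive €53.4, Q = 269.4. (Wedge: Pb − Ps = 7.)
Burden on consumers: €1.4; on sellers: €5.6. (They sum to €7.)
The less price-elastic side of the market bears the larger share of a per-unit tax.

Consumers bear €1.4 per prescription; sellers bear €5.6 per prescription.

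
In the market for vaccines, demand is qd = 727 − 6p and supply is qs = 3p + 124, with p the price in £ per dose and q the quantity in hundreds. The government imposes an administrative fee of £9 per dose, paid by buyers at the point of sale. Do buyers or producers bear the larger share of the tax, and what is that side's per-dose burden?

Before the tax: set 727 − 6p = 3p + 124 → p* = £67, q* = 325.
With the tax collected from buyers, demand (in seller-price terms) shifts: qd = 727 − 6(p + 9).
New equilibrium: buyers pay £70, producers receive £61, q = 307. (Wedge: pb − ps = 9.)
Per-dose burden: buyers £3, producers £6.
Producers take the larger share because supply is less price-elastic here (demand slope 6 vs supply slope 3).
The less price-elastic side of the market bears the larger share of a per-unit tax.

Producers bear the larger share: £6 per dose.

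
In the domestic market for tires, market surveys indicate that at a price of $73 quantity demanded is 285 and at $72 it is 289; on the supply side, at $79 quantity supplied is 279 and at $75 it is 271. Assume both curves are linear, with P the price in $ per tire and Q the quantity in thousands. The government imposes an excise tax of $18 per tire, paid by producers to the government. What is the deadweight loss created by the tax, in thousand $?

Demand slope: (289 − 285)/(72 − 73) = -4, so Qd = 577 − 4P.
Supply slope: (271 − 279)/(75 − 79) = 2, so Qs = 2P + 121.
Without the tax, 577 − 4P = 2P + 121 gives 6P = 456, so P* = $76 and Q* = 273.
With the tax collected from producers, supply shifts: Qs = 2(P − 18) + 121.
New equilibrium: consumers pay $82, producers receive $64, Q = 249. (Wedge: Pb − Ps = 18.)
Quantity falls by |ΔQ| = |273 − 249| = 24.
DWL = ½ · t · |ΔQ| = ½ · 18 · 24 = $216.

Deadweight loss = $216 thousand.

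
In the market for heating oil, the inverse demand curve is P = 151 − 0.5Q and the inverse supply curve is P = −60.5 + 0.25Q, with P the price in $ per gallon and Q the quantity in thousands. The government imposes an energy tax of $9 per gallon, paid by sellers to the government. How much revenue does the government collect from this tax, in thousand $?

Tax revenue = $2430 thousand.

Rewrite in direct form: Qd = 302 − 2P and Qs = 4P + 242.
Before the tax: set 302 − 2P = 4P + 242 → P* = $10, Q* = 282.
With the tax collected from sellers, supply shifts: Qs = 4(P − 9) + 242.
Solving gives Q = 270 with buyers paying $16 and sellers receiving $7 (the $9 wedge).
Revenue = t · Q = 9 · 270 = $2430.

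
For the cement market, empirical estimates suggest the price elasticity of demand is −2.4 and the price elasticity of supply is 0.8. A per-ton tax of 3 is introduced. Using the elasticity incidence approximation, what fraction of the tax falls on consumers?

Incidence ratio: consumers' share ≈ εs / (εs + |εd|) = 0.8 / (0.8 + 2.4) = 0.25.
Supply is the less elastic side, so consumers bear the smaller share.

Consumers' share ≈ 0.25.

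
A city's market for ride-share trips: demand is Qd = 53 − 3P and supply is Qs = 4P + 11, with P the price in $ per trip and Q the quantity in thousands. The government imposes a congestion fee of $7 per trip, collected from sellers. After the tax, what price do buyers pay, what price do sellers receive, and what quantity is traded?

Without the tax, 53 − 3P = 4P + 11 gives 7P = 42, so P* = $6 and Q* = 35.
With the tax collected from sellers, supply shifts: Qs = 4(P − 7) + 11.
New equilibrium: buyers pay $10, sellers receive $3, Q = 23. (Wedge: Pb − Ps = 7.)
The less price-elastic side of the market bears the larger share of a per-unit tax.

Buyers pay $10; sellers receive $3; quantity = 23.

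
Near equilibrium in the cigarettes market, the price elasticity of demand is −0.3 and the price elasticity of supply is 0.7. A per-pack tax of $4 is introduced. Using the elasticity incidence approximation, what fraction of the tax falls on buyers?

Buyers' share ≈ 0.7.

Incidence ratio: buyers' share ≈ εs / (εs + |εd|) = 0.7 / (0.7 + 0.3) = 0.7.
Supply is the more elastic side, so buyers bear the larger share.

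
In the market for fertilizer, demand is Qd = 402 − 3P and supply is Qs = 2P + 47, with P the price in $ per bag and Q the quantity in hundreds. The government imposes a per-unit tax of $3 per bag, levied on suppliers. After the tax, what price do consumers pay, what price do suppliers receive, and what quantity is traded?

Consumers pay $72.2; suppliers receive $69.2; quantity = 185.4.

Before the tax: set 402 − 3P = 2P + 47 → P* = $71, Q* = 189.
With the tax collected from suppliers, supply shifts: Qs = 2(P − 3) + 47.
New equilibrium: consumers pay $72.2, suppliers receive $69.2, Q = 185.4. (Wedge: Pb − Ps = 3.)
The less price-elastic side of the market bears the larger share of a per-unit tax.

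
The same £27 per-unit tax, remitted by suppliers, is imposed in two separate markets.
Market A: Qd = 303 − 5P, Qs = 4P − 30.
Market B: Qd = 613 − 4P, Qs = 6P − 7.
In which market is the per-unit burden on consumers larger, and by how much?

Market B, by £4.2.

Market A: pre-tax P* = £37, Q* = 118; post-tax Q = 58; per-unit burden on consumers = £12.
Market B: pre-tax P* = £62, Q* = 365; post-tax Q = 300.2; per-unit burden on consumers = £16.2.
Difference: £12 vs £16.2 → market B is larger by £4.2.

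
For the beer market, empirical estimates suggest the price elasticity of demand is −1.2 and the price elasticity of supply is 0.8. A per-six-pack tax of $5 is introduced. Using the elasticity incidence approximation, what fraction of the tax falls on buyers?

Incidence ratio: buyers' share ≈ εs / (εs + |εd|) = 0.8 / (0.8 + 1.2) = 0.4.
Supply is the less elastic side, so buyers bear the smaller share.

Buyers' share ≈ 0.4.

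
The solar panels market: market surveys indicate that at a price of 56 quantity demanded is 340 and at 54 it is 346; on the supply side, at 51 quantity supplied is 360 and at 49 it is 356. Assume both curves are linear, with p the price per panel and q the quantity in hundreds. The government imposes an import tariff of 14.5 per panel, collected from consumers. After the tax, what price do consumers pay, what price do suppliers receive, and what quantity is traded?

Demand slope: (346 − 340)/(54 − 56) = -3, so qd = 508 − 3p.
Supply slope: (356 − 360)/(49 − 51) = 2, so qs = 2p + 258.
Without the tax, 508 − 3p = 2p + 258 gives 5p = 250, so p* = 50 and q* = 358.
With the tax collected from consumers, demand (in seller-price terms) shifts: qd = 508 − 3(p + 14.5).
New equilibrium: consumers pay 55.8, suppliers receive 41.3, q = 340.6. (Wedge: pb − ps = 14.5.)

Consumers pay 55.8; suppliers receive 41.3; quantity = 340.6.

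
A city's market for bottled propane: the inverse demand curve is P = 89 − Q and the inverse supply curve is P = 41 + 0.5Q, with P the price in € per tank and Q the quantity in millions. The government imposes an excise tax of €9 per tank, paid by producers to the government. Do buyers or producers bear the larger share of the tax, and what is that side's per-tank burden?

Buyers bear the larger share: €6 per tank.

Inverting to Q(P) form: Qd = 89 − P; Qs = 2P − 82.
Without the tax, 89 − P = 2P − 82 gives 3P = 171, so P* = €57 and Q* = 32.
With the tax collected from producers, supply shifts: Qs = 2(P − 9) − 82.
New equilibrium: buyers pay €63, producers receive €54, Q = 26. (Wedge: Pb − Ps = 9.)
Per-tank burden: buyers €6, producers €3.
Buyers take the larger share because demand is less price-elastic here (demand slope 1 vs supply slope 2).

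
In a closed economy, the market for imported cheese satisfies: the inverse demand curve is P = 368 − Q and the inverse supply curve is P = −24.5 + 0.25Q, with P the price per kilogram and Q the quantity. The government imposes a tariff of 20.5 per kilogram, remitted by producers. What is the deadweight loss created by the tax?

Deadweight loss = 168.1.

Inverting to Q(P) form: Qd = 368 − P; Qs = 4P + 98.
Without the tax, 368 − P = 4P + 98 gives 5P = 270, so P* = 54 and Q* = 314.
With the tax collected from producers, supply shifts: Qs = 4(P − 20.5) + 98.
Solving gives Q = 297.6 with consumers paying 70.4 and producers receiving 49.9 (the 20.5 wedge).
Quantity falls by |ΔQ| = |314 − 297.6| = 16.4.
DWL = ½ · t · |ΔQ| = ½ · 20.5 · 16.4 = 168.1.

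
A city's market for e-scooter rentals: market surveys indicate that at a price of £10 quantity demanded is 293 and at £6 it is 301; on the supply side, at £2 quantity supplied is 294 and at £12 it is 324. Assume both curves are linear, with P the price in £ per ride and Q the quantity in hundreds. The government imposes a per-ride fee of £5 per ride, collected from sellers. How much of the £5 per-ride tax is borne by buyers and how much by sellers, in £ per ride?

Buyers bear £3 per ride; sellers bear £2 per ride.

Demand slope: (301 − 293)/(6 − 10) = -2, so Qd = 313 − 2P.
Supply slope: (324 − 294)/(12 − 2) = 3, so Qs = 3P + 288.
Before the tax: set 313 − 2P = 3P + 288 → P* = £5, Q* = 303.
With the tax collected from sellers, supply shifts: Qs = 3(P − 5) + 288.
Solving gives Q = 297 with buyers paying £8 and sellers receiving £3 (the £5 wedge).
Burden on buyers: £3; on sellers: £2. (They sum to £5.)
The less price-elastic side of the market bears the larger share of a per-unit tax.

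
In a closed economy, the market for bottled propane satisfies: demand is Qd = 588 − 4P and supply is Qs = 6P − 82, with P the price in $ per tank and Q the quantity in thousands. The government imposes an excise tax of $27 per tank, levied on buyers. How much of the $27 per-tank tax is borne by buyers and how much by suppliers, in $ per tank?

Before the tax: set 588 − 4P = 6P − 82 → P* = $67, Q* = 320.
With the tax collected from buyers, demand (in seller-price terms) shifts: Qd = 588 − 4(P + 27).
Solving gives Q = 255.2 with buyers paying $83.2 and suppliers receiving $56.2 (the $27 wedge).
Burden on buyers: $16.2; on suppliers: $10.8. (They sum to $27.)
The less price-elastic side of the market bears the larger share of a per-unit tax.

Buyers bear $16.2 per tank; suppliers bear $10.8 per tank.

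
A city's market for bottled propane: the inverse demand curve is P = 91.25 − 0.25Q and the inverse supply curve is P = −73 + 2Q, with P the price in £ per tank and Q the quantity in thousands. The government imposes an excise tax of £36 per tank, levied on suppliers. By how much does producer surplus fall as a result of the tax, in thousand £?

Producer surplus falls by £2080 thousand.

Inverting to Q(P) form: Qd = 365 − 4P; Qs = 0.5P + 36.5.
Without the tax, 365 − 4P = 0.5P + 36.5 gives 4.5P = 328.5, so P* = £73 and Q* = 73.
With the tax collected from suppliers, supply shifts: Qs = 0.5(P − 36) + 36.5.
Solving gives Q = 57 with buyers paying £77 and suppliers receiving £41 (the £36 wedge).
ΔPS is the trapezoid between Q = 57 and Q = 73 of height £32: ½ · (73 + 57) · 32 = £2080.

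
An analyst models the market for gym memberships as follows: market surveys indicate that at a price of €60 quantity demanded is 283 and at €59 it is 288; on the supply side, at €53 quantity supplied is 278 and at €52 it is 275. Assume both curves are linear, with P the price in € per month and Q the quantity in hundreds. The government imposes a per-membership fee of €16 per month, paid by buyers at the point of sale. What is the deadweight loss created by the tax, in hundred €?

Deadweight loss = €240 hundred.

Demand slope: (288 − 283)/(59 − 60) = -5, so Qd = 583 − 5P.
Supply slope: (275 − 278)/(52 − 53) = 3, so Qs = 3P + 119.
Before the tax: set 583 − 5P = 3P + 119 → P* = €58, Q* = 293.
With the tax collected from buyers, demand (in seller-price terms) shifts: Qd = 583 − 5(P + 16).
New equilibrium: buyers pay €64, sellers receive €48, Q = 263. (Wedge: Pb − Ps = 16.)
Quantity falls by |ΔQ| = |293 − 263| = 30.
DWL = ½ · t · |ΔQ| = ½ · 16 · 30 = €240.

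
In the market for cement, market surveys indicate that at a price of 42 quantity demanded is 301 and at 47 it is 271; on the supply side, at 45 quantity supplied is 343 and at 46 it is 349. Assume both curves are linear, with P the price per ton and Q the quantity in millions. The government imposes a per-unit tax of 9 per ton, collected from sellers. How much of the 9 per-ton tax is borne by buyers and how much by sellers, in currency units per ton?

Buyers bear 4.5 per ton; sellers bear 4.5 per ton.

Demand slope: (271 − 301)/(47 − 42) = -6, so Qd = 553 − 6P.
Supply slope: (349 − 343)/(46 − 45) = 6, so Qs = 6P + 73.
Before the tax: set 553 − 6P = 6P + 73 → P* = 40, Q* = 313.
With the tax collected from sellers, supply shifts: Qs = 6(P − 9) + 73.
Solving gives Q = 286 with buyers paying 44.5 and sellers receiving 35.5 (the 9 wedge).
Burden on buyers: 4.5; on sellers: 4.5. (They sum to 9.)
The less price-elastic side of the market bears the larger share of a per-unit tax.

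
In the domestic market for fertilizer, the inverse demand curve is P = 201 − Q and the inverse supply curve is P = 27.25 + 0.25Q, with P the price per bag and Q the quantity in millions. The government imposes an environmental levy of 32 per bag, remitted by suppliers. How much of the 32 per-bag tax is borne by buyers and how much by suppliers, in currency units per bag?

Buyers bear 25.6 per bag; suppliers bear 6.4 per bag.

Inverting to Q(P) form: Qd = 201 − P; Qs = 4P − 109.
Before the tax: set 201 − P = 4P − 109 → P* = 62, Q* = 139.
With the tax collected from suppliers, supply shifts: Qs = 4(P − 32) − 109.
Solving gives Q = 113.4 with buyers paying 87.6 and suppliers receiving 55.6 (the 32 wedge).
Burden on buyers: 25.6; on suppliers: 6.4. (They sum to 32.)
The less price-elastic side of the market bears the larger share of a per-unit tax.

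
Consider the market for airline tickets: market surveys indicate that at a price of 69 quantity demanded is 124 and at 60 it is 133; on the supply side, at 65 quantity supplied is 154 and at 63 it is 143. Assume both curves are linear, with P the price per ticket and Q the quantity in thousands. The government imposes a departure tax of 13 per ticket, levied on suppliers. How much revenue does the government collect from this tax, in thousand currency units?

Tax revenue = 1573 thousand.

Demand slope: (133 − 124)/(60 − 69) = -1, so Qd = 193 − P.
Supply slope: (143 − 154)/(63 − 65) = 5.5, so Qs = 5.5P − 203.5.
Without the tax, 193 − P = 5.5P − 203.5 gives 6.5P = 396.5, so P* = 61 and Q* = 132.
With the tax collected from suppliers, supply shifts: Qs = 5.5(P − 13) − 203.5.
Solving gives Q = 121 with buyers paying 72 and suppliers receiving 59 (the 13 wedge).
Revenue = t · Q = 13 · 121 = 1573.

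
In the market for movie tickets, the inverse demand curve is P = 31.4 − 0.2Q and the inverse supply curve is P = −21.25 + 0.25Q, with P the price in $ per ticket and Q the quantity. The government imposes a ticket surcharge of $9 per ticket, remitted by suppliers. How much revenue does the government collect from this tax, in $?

Rewrite in direct form: Qd = 157 − 5P and Qs = 4P + 85.
Without the tax, 157 − 5P = 4P + 85 gives 9P = 72, so P* = $8 and Q* = 117.
With the tax collected from suppliers, supply shifts: Qs = 4(P − 9) + 85.
Solving gives Q = 97 with consumers paying $12 and suppliers receiving $3 (the $9 wedge).
Revenue = t · Q = 9 · 97 = $873.

Tax revenue = $873.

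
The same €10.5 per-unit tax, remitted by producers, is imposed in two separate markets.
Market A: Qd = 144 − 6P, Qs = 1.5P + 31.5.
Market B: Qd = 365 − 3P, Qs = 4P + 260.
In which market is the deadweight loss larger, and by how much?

Market B, by €28.35.

Market A: pre-tax P* = €15, Q* = 54; post-tax Q = 41.4; deadweight loss = €66.15.
Market B: pre-tax P* = €15, Q* = 320; post-tax Q = 302; deadweight loss = €94.5.
Difference: €66.15 vs €94.5 → market B is larger by €28.35.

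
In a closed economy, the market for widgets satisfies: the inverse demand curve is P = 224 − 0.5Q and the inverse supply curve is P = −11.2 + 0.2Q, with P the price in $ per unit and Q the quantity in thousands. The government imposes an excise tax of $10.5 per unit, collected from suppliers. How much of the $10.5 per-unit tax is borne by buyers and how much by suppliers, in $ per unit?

Inverting to Q(P) form: Qd = 448 − 2P; Qs = 5P + 56.
Before the tax: set 448 − 2P = 5P + 56 → P* = $56, Q* = 336.
With the tax collected from suppliers, supply shifts: Qs = 5(P − 10.5) + 56.
Solving gives Q = 321 with buyers paying $63.5 and suppliers receiving $53 (the $10.5 wedge).
Burden on buyers: $7.5; on suppliers: $3. (They sum to $10.5.)

Buyers bear $7.5 per unit; suppliers bear $3 per unit.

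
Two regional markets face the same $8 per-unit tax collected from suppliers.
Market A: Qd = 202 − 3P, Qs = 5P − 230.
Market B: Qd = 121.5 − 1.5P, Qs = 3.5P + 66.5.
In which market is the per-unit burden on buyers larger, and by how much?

Market B, by $0.6.

Market A: pre-tax P* = $54, Q* = 40; post-tax Q = 25; per-unit burden on buyers = $5.
Market B: pre-tax P* = $11, Q* = 105; post-tax Q = 96.6; per-unit burden on buyers = $5.6.
Difference: $5 vs $5.6 → market B is larger by $0.6.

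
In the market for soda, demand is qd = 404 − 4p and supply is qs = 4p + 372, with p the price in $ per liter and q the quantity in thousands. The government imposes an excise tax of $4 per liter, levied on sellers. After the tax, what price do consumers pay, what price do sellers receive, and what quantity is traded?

Without the tax, 404 − 4p = 4p + 372 gives 8p = 32, so p* = $4 and q* = 388.
With the tax collected from sellers, supply shifts: qs = 4(p − 4) + 372.
New equilibrium: consumers pay $6, sellers receive $2, q = 380. (Wedge: pb − ps = 4.)

Consumers pay $6; sellers receive $2; quantity = 380.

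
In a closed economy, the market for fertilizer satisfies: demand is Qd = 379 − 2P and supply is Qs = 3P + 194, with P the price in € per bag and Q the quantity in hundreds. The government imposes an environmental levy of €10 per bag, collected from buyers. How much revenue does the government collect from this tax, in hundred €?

Before the tax: set 379 − 2P = 3P + 194 → P* = €37, Q* = 305.
With the tax collected from buyers, demand (in seller-price terms) shifts: Qd = 379 − 2(P + 10).
Solving gives Q = 293 with buyers paying €43 and sellers receiving €33 (the €10 wedge).
Revenue = t · Q = 10 · 293 = €2930.

Tax revenue = €2930 hundred.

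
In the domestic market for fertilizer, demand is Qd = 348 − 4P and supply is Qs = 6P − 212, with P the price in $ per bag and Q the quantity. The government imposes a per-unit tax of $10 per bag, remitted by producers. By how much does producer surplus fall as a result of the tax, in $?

Without the tax, 348 − 4P = 6P − 212 gives 10P = 560, so P* = $56 and Q* = 124.
With the tax collected from producers, supply shifts: Qs = 6(P − 10) − 212.
New equilibrium: consumers pay $62, producers receive $52, Q = 100. (Wedge: Pb − Ps = 10.)
ΔPS is the trapezoid between Q = 100 and Q = 124 of height $4: ½ · (124 + 100) · 4 = $448.

Producer surplus falls by $448.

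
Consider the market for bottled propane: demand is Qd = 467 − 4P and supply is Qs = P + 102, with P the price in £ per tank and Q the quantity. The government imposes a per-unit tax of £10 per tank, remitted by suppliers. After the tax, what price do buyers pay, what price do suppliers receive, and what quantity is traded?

Before the tax: set 467 − 4P = P + 102 → P* = £73, Q* = 175.
With the tax collected from suppliers, supply shifts: Qs = (P − 10) + 102.
New equilibrium: buyers pay £75, suppliers receive £65, Q = 167. (Wedge: Pb − Ps = 10.)

Buyers pay £75; suppliers receive £65; quantity = 167.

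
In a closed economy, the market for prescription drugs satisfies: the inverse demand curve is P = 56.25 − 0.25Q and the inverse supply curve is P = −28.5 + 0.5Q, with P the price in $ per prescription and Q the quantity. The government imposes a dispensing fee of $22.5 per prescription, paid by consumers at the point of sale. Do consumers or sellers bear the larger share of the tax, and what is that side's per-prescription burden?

Rewrite in direct form: Qd = 225 − 4P and Qs = 2P + 57.
Without the tax, 225 − 4P = 2P + 57 gives 6P = 168, so P* = $28 and Q* = 113.
With the tax collected from consumers, demand (in seller-price terms) shifts: Qd = 225 − 4(P + 22.5).
Solving gives Q = 83 with consumers paying $35.5 and sellers receiving $13 (the $22.5 wedge).
Per-prescription burden: consumers $7.5, sellers $15.
Sellers take the larger share because supply is less price-elastic here (demand slope 4 vs supply slope 2).
The less price-elastic side of the market bears the larger share of a per-unit tax.

Sellers bear the larger share: $15 per prescription.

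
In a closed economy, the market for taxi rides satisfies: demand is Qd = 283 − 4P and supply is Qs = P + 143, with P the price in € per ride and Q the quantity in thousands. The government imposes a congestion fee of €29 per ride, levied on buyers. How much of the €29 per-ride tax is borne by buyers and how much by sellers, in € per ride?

Without the tax, 283 − 4P = P + 143 gives 5P = 140, so P* = €28 and Q* = 171.
With the tax collected from buyers, demand (in seller-price terms) shifts: Qd = 283 − 4(P + 29).
New equilibrium: buyers pay €33.8, sellers receive €4.8, Q = 147.8. (Wedge: Pb − Ps = 29.)
Burden on buyers: €5.8; on sellers: €23.2. (They sum to €29.)

Buyers bear €5.8 per ride; sellers bear €23.2 per ride.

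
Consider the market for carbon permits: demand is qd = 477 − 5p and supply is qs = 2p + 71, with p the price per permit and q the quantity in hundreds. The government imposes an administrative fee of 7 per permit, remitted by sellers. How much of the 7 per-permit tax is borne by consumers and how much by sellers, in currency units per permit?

Before the tax: set 477 − 5p = 2p + 71 → p* = 58, q* = 187.
With the tax collected from sellers, supply shifts: qs = 2(p − 7) + 71.
New equilibrium: consumers pay 60, sellers receive 53, q = 177. (Wedge: pb − ps = 7.)
Burden on consumers: 2; on sellers: 5. (They sum to 7.)

Consumers bear 2 per permit; sellers bear 5 per permit.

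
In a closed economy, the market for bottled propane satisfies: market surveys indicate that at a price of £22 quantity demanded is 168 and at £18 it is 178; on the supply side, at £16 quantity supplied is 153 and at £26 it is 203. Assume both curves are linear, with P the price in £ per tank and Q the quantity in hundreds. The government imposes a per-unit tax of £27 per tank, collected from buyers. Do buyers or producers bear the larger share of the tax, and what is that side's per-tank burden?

Demand slope: (178 − 168)/(18 − 22) = -2.5, so Qd = 223 − 2.5P.
Supply slope: (203 − 153)/(26 − 16) = 5, so Qs = 5P + 73.
Without the tax, 223 − 2.5P = 5P + 73 gives 7.5P = 150, so P* = £20 and Q* = 173.
With the tax collected from buyers, demand (in seller-price terms) shifts: Qd = 223 − 2.5(P + 27).
New equilibrium: buyers pay £38, producers receive £11, Q = 128. (Wedge: Pb − Ps = 27.)
Per-tank burden: buyers £18, producers £9.
Buyers take the larger share because demand is less price-elastic here (demand slope 2.5 vs supply slope 5).
The less price-elastic side of the market bears the larger share of a per-unit tax.

Buyers bear the larger share: £18 per tank.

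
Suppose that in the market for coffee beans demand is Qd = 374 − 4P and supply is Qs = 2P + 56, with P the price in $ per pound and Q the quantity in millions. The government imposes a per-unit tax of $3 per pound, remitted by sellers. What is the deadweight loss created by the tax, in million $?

Deadweight loss = $6 million.

Without the tax, 374 − 4P = 2P + 56 gives 6P = 318, so P* = $53 and Q* = 162.
With the tax collected from sellers, supply shifts: Qs = 2(P − 3) + 56.
Solving gives Q = 158 with buyers paying $54 and sellers receiving $51 (the $3 wedge).
Quantity falls by |ΔQ| = |162 − 158| = 4.
DWL = ½ · t · |ΔQ| = ½ · 3 · 4 = $6.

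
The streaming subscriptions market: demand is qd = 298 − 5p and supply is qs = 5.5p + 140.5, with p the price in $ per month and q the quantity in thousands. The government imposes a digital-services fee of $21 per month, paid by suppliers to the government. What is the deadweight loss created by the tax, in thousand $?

Without the tax, 298 − 5p = 5.5p + 140.5 gives 10.5p = 157.5, so p* = $15 and q* = 223.
With the tax collected from suppliers, supply shifts: qs = 5.5(p − 21) + 140.5.
Solving gives q = 168 with buyers paying $26 and suppliers receiving $5 (the $21 wedge).
Quantity falls by |ΔQ| = |223 − 168| = 55.
DWL = ½ · t · |ΔQ| = ½ · 21 · 55 = $577.5.

Deadweight loss = $577.5 thousand.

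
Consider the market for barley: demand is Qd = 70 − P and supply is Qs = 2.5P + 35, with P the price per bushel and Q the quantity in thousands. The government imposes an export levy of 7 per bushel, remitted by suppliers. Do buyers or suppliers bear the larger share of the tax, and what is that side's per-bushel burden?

Buyers bear the larger share: 5 per bushel.

Before the tax: set 70 − P = 2.5P + 35 → P* = 10, Q* = 60.
With the tax collected from suppliers, supply shifts: Qs = 2.5(P − 7) + 35.
New equilibrium: buyers pay 15, suppliers receive 8, Q = 55. (Wedge: Pb − Ps = 7.)
Per-bushel burden: buyers 5, suppliers 2.
Buyers take the larger share because demand is less price-elastic here (demand slope 1 vs supply slope 2.5).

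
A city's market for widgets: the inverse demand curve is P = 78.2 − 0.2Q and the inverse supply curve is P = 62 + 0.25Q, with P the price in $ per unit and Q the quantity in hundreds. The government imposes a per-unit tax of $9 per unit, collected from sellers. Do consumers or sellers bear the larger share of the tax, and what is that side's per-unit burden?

Rewrite in direct form: Qd = 391 − 5P and Qs = 4P − 248.
Without the tax, 391 − 5P = 4P − 248 gives 9P = 639, so P* = $71 and Q* = 36.
With the tax collected from sellers, supply shifts: Qs = 4(P − 9) − 248.
Solving gives Q = 16 with consumers paying $75 and sellers receiving $66 (the $9 wedge).
Per-unit burden: consumers $4, sellers $5.
Sellers take the larger share because supply is less price-elastic here (demand slope 5 vs supply slope 4).

Sellers bear the larger share: $5 per unit.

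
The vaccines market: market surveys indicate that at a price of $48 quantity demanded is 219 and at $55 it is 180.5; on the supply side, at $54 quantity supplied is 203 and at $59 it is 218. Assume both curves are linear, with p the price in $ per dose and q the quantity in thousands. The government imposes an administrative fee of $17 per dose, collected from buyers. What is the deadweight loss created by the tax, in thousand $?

Demand slope: (180.5 − 219)/(55 − 48) = -5.5, so qd = 483 − 5.5p.
Supply slope: (218 − 203)/(59 − 54) = 3, so qs = 3p + 41.
Without the tax, 483 − 5.5p = 3p + 41 gives 8.5p = 442, so p* = $52 and q* = 197.
With the tax collected from buyers, demand (in seller-price terms) shifts: qd = 483 − 5.5(p + 17).
Solving gives q = 164 with buyers paying $58 and sellers receiving $41 (the $17 wedge).
Quantity falls by |ΔQ| = |197 − 164| = 33.
DWL = ½ · t · |ΔQ| = ½ · 17 · 33 = $280.5.

Deadweight loss = $280.5 thousand.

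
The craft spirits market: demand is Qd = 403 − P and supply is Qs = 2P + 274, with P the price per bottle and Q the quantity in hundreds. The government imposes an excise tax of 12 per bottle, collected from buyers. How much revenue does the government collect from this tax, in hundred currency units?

Tax revenue = 4224 hundred.

Before the tax: set 403 − P = 2P + 274 → P* = 43, Q* = 360.
With the tax collected from buyers, demand (in seller-price terms) shifts: Qd = 403 − (P + 12).
Solving gives Q = 352 with buyers paying 51 and sellers receiving 39 (the 12 wedge).
Revenue = t · Q = 12 · 352 = 4224.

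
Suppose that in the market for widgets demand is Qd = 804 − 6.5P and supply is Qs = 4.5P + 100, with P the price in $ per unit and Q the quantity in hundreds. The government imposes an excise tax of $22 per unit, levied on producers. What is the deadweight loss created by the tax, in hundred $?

Deadweight loss = $643.5 hundred.

Before the tax: set 804 − 6.5P = 4.5P + 100 → P* = $64, Q* = 388.
With the tax collected from producers, supply shifts: Qs = 4.5(P − 22) + 100.
New equilibrium: consumers pay $73, producers receive $51, Q = 329.5. (Wedge: Pb − Ps = 22.)
Quantity falls by |ΔQ| = |388 − 329.5| = 58.5.
DWL = ½ · t · |ΔQ| = ½ · 22 · 58.5 = $643.5.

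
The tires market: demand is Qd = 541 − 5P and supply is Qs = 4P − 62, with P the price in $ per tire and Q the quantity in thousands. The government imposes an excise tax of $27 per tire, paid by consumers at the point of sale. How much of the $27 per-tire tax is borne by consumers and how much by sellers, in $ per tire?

Without the tax, 541 − 5P = 4P − 62 gives 9P = 603, so P* = $67 and Q* = 206.
With the tax collected from consumers, demand (in seller-price terms) shifts: Qd = 541 − 5(P + 27).
New equilibrium: consumers pay $79, sellers receive $52, Q = 146. (Wedge: Pb − Ps = 27.)
Burden on consumers: $12; on sellers: $15. (They sum to $27.)
The less price-elastic side of the market bears the larger share of a per-unit tax.

Consumers bear $12 per tire; sellers bear $15 per tire.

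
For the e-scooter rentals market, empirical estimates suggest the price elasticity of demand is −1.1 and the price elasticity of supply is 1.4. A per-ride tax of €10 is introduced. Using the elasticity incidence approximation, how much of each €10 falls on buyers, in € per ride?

Incidence ratio: buyers' share ≈ εs / (εs + |εd|) = 1.4 / (1.4 + 1.1) = 0.56.
So buyers bear ≈ 0.56 × €10 = €5.6; suppliers bear €4.4.

Buyers bear ≈ €5.6 per ride.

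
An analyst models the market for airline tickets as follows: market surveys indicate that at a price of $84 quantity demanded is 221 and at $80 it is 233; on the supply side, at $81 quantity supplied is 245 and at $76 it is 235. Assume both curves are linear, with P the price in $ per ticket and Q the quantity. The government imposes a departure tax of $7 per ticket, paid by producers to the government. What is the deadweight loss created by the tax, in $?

Demand slope: (233 − 221)/(80 − 84) = -3, so Qd = 473 − 3P.
Supply slope: (235 − 245)/(76 − 81) = 2, so Qs = 2P + 83.
Before the tax: set 473 − 3P = 2P + 83 → P* = $78, Q* = 239.
With the tax collected from producers, supply shifts: Qs = 2(P − 7) + 83.
New equilibrium: buyers pay $80.8, producers receive $73.8, Q = 230.6. (Wedge: Pb − Ps = 7.)
Quantity falls by |ΔQ| = |239 − 230.6| = 8.4.
DWL = ½ · t · |ΔQ| = ½ · 7 · 8.4 = $29.4.

Deadweight loss = $29.4.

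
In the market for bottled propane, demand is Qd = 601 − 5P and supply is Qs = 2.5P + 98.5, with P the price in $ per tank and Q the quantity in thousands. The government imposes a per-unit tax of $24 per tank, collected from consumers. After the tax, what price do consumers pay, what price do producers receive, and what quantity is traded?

Without the tax, 601 − 5P = 2.5P + 98.5 gives 7.5P = 502.5, so P* = $67 and Q* = 266.
With the tax collected from consumers, demand (in seller-price terms) shifts: Qd = 601 − 5(P + 24).
Solving gives Q = 226 with consumers paying $75 and producers receiving $51 (the $24 wedge).
The less price-elastic side of the market bears the larger share of a per-unit tax.

Consumers pay $75; producers receive $51; quantity = 226.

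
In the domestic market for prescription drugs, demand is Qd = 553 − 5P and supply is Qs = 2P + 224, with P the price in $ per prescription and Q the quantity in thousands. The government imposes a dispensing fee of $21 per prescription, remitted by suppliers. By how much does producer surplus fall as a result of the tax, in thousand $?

Producer surplus falls by $4545 thousand.

Without the tax, 553 − 5P = 2P + 224 gives 7P = 329, so P* = $47 and Q* = 318.
With the tax collected from suppliers, supply shifts: Qs = 2(P − 21) + 224.
Solving gives Q = 288 with buyers paying $53 and suppliers receiving $32 (the $21 wedge).
ΔPS is the trapezoid between Q = 288 and Q = 318 of height $15: ½ · (318 + 288) · 15 = $4545.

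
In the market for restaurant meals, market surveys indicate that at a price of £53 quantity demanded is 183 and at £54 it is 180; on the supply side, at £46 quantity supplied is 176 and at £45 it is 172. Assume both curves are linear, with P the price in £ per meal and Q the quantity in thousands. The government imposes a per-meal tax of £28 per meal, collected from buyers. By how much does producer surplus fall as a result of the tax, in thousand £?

Producer surplus falls by £2016 thousand.

Demand slope: (180 − 183)/(54 − 53) = -3, so Qd = 342 − 3P.
Supply slope: (172 − 176)/(45 − 46) = 4, so Qs = 4P − 8.
Before the tax: set 342 − 3P = 4P − 8 → P* = £50, Q* = 192.
With the tax collected from buyers, demand (in seller-price terms) shifts: Qd = 342 − 3(P + 28).
Solving gives Q = 144 with buyers paying £66 and producers receiving £38 (the £28 wedge).
ΔPS is the trapezoid between Q = 144 and Q = 192 of height £12: ½ · (192 + 144) · 12 = £2016.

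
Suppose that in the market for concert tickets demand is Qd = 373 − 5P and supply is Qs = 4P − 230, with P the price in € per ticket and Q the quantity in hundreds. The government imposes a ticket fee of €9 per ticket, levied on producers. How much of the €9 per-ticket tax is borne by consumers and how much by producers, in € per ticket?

Before the tax: set 373 − 5P = 4P − 230 → P* = €67, Q* = 38.
With the tax collected from producers, supply shifts: Qs = 4(P − 9) − 230.
Solving gives Q = 18 with consumers paying €71 and producers receiving €62 (the €9 wedge).
Burden on consumers: €4; on producers: €5. (They sum to €9.)

Consumers bear €4 per ticket; producers bear €5 per ticket.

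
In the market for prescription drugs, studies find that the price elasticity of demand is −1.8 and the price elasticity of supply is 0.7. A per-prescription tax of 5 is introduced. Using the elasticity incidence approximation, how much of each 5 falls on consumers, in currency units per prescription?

Incidence ratio: consumers' share ≈ εs / (εs + |εd|) = 0.7 / (0.7 + 1.8) = 0.28.
So consumers bear ≈ 0.28 × 5 = 1.4; suppliers bear 3.6.

Consumers bear ≈ 1.4 per prescription.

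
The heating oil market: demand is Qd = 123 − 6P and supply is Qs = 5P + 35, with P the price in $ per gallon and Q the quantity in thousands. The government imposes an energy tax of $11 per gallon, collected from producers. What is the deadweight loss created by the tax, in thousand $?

Deadweight loss = $165 thousand.

Without the tax, 123 − 6P = 5P + 35 gives 11P = 88, so P* = $8 and Q* = 75.
With the tax collected from producers, supply shifts: Qs = 5(P − 11) + 35.
New equilibrium: consumers pay $13, producers receive $2, Q = 45. (Wedge: Pb − Ps = 11.)
Quantity falls by |ΔQ| = |75 − 45| = 30.
DWL = ½ · t · |ΔQ| = ½ · 11 · 30 = $165.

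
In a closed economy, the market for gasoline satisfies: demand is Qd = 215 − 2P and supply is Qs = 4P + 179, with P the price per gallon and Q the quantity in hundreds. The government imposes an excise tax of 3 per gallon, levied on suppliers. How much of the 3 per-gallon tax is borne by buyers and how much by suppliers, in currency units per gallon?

Buyers bear 2 per gallon; suppliers bear 1 per gallon.

Without the tax, 215 − 2P = 4P + 179 gives 6P = 36, so P* = 6 and Q* = 203.
With the tax collected from suppliers, supply shifts: Qs = 4(P − 3) + 179.
Solving gives Q = 199 with buyers paying 8 and suppliers receiving 5 (the 3 wedge).
Burden on buyers: 2; on suppliers: 1. (They sum to 3.)
The less price-elastic side of the market bears the larger share of a per-unit tax.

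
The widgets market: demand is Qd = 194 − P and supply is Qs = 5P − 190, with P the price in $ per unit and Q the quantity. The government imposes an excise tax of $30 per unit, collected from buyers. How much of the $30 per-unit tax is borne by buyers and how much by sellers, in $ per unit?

Without the tax, 194 − P = 5P − 190 gives 6P = 384, so P* = $64 and Q* = 130.
With the tax collected from buyers, demand (in seller-price terms) shifts: Qd = 194 − (P + 30).
Solving gives Q = 105 with buyers paying $89 and sellers receiving $59 (the $30 wedge).
Burden on buyers: $25; on sellers: $5. (They sum to $30.)
The less price-elastic side of the market bears the larger share of a per-unit tax.

Buyers bear $25 per unit; sellers bear $5 per unit.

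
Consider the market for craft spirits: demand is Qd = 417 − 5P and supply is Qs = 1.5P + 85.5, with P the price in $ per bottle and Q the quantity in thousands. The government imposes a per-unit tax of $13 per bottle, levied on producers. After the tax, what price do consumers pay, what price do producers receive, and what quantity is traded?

Consumers pay $54; producers receive $41; quantity = 147.

Without the tax, 417 − 5P = 1.5P + 85.5 gives 6.5P = 331.5, so P* = $51 and Q* = 162.
With the tax collected from producers, supply shifts: Qs = 1.5(P − 13) + 85.5.
Solving gives Q = 147 with consumers paying $54 and producers receiving $41 (the $13 wedge).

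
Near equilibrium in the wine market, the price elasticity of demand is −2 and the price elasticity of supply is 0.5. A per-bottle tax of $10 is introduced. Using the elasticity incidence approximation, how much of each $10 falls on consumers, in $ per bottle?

Consumers bear ≈ $2 per bottle.

Incidence ratio: consumers' share ≈ εs / (εs + |εd|) = 0.5 / (0.5 + 2) = 0.2.
So consumers bear ≈ 0.2 × $10 = $2; suppliers bear $8.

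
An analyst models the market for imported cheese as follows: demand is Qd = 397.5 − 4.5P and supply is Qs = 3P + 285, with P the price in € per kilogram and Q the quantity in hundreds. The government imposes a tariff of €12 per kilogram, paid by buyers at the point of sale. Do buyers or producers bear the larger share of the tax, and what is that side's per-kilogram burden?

Before the tax: set 397.5 − 4.5P = 3P + 285 → P* = €15, Q* = 330.
With the tax collected from buyers, demand (in seller-price terms) shifts: Qd = 397.5 − 4.5(P + 12).
Solving gives Q = 308.4 with buyers paying €19.8 and producers receiving €7.8 (the €12 wedge).
Per-kilogram burden: buyers €4.8, producers €7.2.
Producers take the larger share because supply is less price-elastic here (demand slope 4.5 vs supply slope 3).

Producers bear the larger share: €7.2 per kilogram.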